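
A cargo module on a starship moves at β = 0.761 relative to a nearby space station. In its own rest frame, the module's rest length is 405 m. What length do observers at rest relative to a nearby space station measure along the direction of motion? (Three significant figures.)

263 m

With β = 0.761, γ = 1/√(1 − 0.761²) = 1/√0.420879 = 1.5414.
Length contraction: L = L₀/γ = 405/1.5414 = 263 m.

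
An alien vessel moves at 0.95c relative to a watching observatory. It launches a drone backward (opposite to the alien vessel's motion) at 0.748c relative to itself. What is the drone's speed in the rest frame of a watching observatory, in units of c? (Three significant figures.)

0.698c

In units of c, u = (u' + v)/(1 + u'v) with u' = −0.748 and v = 0.95.
Numerator: −0.748 + 0.95 = 0.202. Denominator: 1 + (−0.748)(0.95) = 0.2894.
u = 0.202/0.2894 = 0.698, so the speed is 0.698c.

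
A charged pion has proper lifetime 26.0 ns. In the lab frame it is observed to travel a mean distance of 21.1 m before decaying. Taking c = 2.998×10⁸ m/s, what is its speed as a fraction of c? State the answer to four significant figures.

d = βγcτ ⇒ βγ = d/(cτ) = 21.10 m / (7.7948 m) = 2.7069.
β = (βγ)/√(1+(βγ)²) = 2.7069/√8.32731 = 0.9380.

0.9380c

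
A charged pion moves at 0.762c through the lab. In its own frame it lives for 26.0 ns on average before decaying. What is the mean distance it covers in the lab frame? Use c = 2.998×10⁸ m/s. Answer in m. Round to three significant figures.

9.17 m

γ = 1/√(1 − β²) = 1/√(1 − 0.580644) = 1/√0.419356 = 1/0.647577 = 1.5442.
Lab-frame lifetime: Δt = γτ = 1.5442 × 26.0 ns = 40.149 ns.
Distance: d = vΔt = 0.762 × 2.998×10⁸ m/s × 4.0149×10^-8 s = 9.17 m.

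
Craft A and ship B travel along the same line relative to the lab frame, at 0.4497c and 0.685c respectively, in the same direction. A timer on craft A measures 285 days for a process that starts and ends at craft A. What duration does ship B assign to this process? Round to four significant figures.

Speed of craft A in ship B's frame: u = (v_A − v_B)/(1 − v_A v_B/c²) = (0.4497 − 0.685)/(1 − 0.4497×0.685) = −0.2353/0.6919555 = −0.34005; |u| = 0.34005c.
γ for this relative speed: γ = 1/√(1 − 0.115634) = 1.0634.
Craft A's interval is proper; time dilation gives Δt_B = γΔτ = 1.0634 × 285 days = 303.1 days.

303.1 days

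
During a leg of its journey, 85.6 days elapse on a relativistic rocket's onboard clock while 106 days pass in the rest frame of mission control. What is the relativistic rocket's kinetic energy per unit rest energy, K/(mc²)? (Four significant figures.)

0.2383

The time-dilation ratio gives γ = 106/85.6 = 1.23832.
Since K = (γ−1)mc², K/(mc²) = 1.23832 − 1 = 0.2383.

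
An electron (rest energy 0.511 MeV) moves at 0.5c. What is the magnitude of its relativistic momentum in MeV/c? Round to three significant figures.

0.295 MeV/c

γ = 1/√(1 − β²) = 1/√(1 − 0.25) = 1/√0.75 = 1/0.866025 = 1.1547.
Momentum: p = γβ·mc = 1.1547 × 0.5 × 0.511 MeV/c = 0.295 MeV/c.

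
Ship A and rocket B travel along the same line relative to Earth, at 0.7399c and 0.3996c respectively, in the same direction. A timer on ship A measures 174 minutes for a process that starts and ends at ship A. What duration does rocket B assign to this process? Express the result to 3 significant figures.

199 minutes

The velocity of ship A relative to rocket B is (0.7399 − 0.3996)c / (1 − 0.7399×0.3996) = 0.48315c; relative speed 0.48315c.
At |u| = 0.48315c, γ = (1 − 0.233434)^(−1/2) = 1.1422.
The clock on ship A records proper time, so rocket B measures Δt = γΔτ = 1.1422 × 174 = 199 minutes.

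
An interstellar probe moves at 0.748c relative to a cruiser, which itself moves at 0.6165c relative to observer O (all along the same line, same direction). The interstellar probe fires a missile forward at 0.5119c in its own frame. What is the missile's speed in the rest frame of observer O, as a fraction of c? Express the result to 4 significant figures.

Compose velocities in two stages. Stage 1 (into S'): u₁ = (0.5119+0.748)/(1+0.5119×0.748) = 0.91106.
Stage 2 (into S): u = (0.91106+0.6165)/(1+0.91106×0.6165) = 0.97816, so the speed is 0.9782c.

0.9782c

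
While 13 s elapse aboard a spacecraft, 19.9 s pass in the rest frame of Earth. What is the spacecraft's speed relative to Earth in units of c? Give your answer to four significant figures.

γ = Δt/Δτ = 19.9/13 = 1.5308.
β = √(1 − 1/γ²) = √(1 − 0.42674) = √0.57326 = 0.7571.

0.7571c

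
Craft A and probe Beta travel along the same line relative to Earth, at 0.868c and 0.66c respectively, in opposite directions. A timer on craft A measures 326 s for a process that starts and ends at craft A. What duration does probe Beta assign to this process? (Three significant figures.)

1370 s

Speed of craft A in probe Beta's frame: u = (v_A + v_B)/(1 + v_A v_B/c²) = (0.868 + 0.66)/(1 + 0.868×0.66) = 1.528/1.57288 = 0.97147; |u| = 0.97147c.
γ for this relative speed: γ = 1/√(1 − 0.943754) = 4.2165.
The clock on craft A records proper time, so probe Beta measures Δt = γΔτ = 4.2165 × 326 = 1370 s.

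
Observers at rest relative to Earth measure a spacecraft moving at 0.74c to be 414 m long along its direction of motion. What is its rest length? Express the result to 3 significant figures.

β² = 0.5476, so γ = 1/√0.4524 = 1.4868.
Proper length: L₀ = γ·L = 1.4868 × 414 = 616 m.

616 m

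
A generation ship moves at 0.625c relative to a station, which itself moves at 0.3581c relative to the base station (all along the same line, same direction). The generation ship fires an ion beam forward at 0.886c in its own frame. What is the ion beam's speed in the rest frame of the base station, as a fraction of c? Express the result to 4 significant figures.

0.9869c

First combine the ion beam and generation ship (S''→S'): u₁ = (0.886 + 0.625)/(1 + 0.886×0.625) = 1.511/1.55375 = 0.97249.
Then combine with the station (S'→S): u = (0.97249 + 0.3581)/(1 + 0.97249×0.3581) = 1.33059/1.348248669 = 0.9869.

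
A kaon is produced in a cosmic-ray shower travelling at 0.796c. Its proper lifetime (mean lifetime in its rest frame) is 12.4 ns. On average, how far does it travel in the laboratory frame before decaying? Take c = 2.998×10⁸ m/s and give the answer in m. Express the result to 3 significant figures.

4.89 m

γ = 1/√(1 − β²) = 1/√(1 − 0.633616) = 1/√0.366384 = 1/0.605297 = 1.6521.
Lab-frame lifetime: Δt = γτ = 1.6521 × 12.4 ns = 20.486 ns.
Distance: d = vΔt = 0.796 × 2.998×10⁸ m/s × 2.0486×10^-8 s = 4.89 m.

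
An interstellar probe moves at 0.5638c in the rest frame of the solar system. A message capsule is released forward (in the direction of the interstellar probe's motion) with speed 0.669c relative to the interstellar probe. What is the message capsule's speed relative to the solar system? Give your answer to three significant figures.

0.895c

Relativistic velocity addition: u = (u' + v)/(1 + u'v/c²), with u' = 0.669c and v = 0.5638c.
Numerator: 0.669 + 0.5638 = 1.2328. Denominator: 1 + (0.669)(0.5638) = 1.3771822.
u = 1.2328/1.3771822 = 0.89516, so the speed is 0.895c.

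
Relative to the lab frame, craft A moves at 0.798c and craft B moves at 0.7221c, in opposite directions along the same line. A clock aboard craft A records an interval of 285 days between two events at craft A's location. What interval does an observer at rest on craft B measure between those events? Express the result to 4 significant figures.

1078 days

Transform craft A's velocity into craft B's frame: (0.798 + 0.7221)/(1 + 0.798·0.7221) = 1.5201/1.5762358, so the relative speed is 0.96439c.
At |u| = 0.96439c, γ = (1 − 0.930048)^(−1/2) = 3.7809.
Craft A's interval is proper; time dilation gives Δt_B = γΔτ = 3.7809 × 285 days = 1078 days.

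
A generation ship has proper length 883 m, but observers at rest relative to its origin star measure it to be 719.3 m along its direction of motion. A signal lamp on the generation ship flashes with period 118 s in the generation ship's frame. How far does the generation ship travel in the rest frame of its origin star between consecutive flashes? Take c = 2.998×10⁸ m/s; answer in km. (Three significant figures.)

Length contraction gives γ = L₀/L = 883/719.3 = 1.22758.
β = √(1 − 1/γ²) = 0.58001. Lab-frame period = γτ = 1.22758×118 s = 144.85 s. Distance = βc × γτ = 0.58001 × 2.998×10⁸ m/s × 144.85 s = 2.5188×10^10 m = 2.52×10^7 km.

2.52×10^7 km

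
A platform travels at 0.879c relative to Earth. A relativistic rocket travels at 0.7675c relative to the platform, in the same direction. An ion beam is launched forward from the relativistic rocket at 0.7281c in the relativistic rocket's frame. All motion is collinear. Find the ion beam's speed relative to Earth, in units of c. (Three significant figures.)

Compose velocities in two stages. Stage 1 (into S'): u₁ = (0.7281+0.7675)/(1+0.7281×0.7675) = 0.95945.
Stage 2 (into S): u = (0.95945+0.879)/(1+0.95945×0.879) = 0.99734, so the speed is 0.997c.

0.997c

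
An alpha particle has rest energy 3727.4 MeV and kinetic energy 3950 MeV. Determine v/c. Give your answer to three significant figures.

γ = 1 + K/(mc²) = 1 + 3950/3727.4 = 2.0597.
β = √(1 − 1/γ²) = √(1 − 0.235718) = √0.764282 = 0.874.

0.874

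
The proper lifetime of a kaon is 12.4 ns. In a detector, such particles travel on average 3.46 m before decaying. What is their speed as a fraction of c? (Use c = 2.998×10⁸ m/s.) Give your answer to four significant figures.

d = βγcτ ⇒ βγ = d/(cτ) = 3.460 m / (3.71752 m) = 0.93073.
β = (βγ)/√(1+(βγ)²) = 0.93073/√1.866258 = 0.6813.

0.6813c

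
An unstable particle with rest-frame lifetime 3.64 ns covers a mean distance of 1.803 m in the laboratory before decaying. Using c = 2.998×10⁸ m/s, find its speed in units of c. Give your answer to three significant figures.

0.856c

d = βγcτ ⇒ βγ = d/(cτ) = 1.803 m / (1.091272 m) = 1.6522.
β = (βγ)/√(1+(βγ)²) = 1.6522/√3.72976 = 0.856.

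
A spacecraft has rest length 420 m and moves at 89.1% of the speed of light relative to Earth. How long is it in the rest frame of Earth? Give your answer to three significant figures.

191 m

With β = 0.891, γ = 1/√(1 − 0.891²) = 1/√0.206119 = 2.2026.
Along the direction of motion the measured length is L₀/γ = 420/2.2026 = 191 m.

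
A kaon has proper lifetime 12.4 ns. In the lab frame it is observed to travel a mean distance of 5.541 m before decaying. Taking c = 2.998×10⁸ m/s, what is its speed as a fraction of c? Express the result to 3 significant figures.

0.830c

Let x = d/(cτ) = 5.541 m / (2.998×10⁸ m/s × 1.240×10^-8 s) = 1.4905. Since d = βγcτ, x = βγ = β/√(1−β²).
Solving: β² = x²/(1+x²) = 2.22159/3.22159 = 0.689594, so β = 0.830.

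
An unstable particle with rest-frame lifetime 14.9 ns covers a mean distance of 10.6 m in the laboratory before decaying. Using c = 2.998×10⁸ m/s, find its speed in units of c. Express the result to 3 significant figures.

0.922c

Let x = d/(cτ) = 10.60 m / (2.998×10⁸ m/s × 1.490×10^-8 s) = 2.3729. Since d = βγcτ, x = βγ = β/√(1−β²).
Solving: β² = x²/(1+x²) = 5.63065/6.63065 = 0.849185, so β = 0.922.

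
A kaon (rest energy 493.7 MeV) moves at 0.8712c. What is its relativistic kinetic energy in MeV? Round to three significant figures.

With β = 0.8712, γ = 1/√(1 − 0.8712²) = 1/√0.24101056 = 2.037.
Kinetic energy: K = (γ − 1)mc² = (2.037 − 1) × 493.7 MeV = 1.037 × 493.7 = 512 MeV.

512 MeV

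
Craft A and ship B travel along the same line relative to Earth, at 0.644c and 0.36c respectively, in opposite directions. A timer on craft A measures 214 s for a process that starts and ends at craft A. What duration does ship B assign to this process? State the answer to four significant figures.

369.3 s

Speed of craft A in ship B's frame: u = (v_A + v_B)/(1 + v_A v_B/c²) = (0.644 + 0.36)/(1 + 0.644×0.36) = 1.004/1.23184 = 0.81504; |u| = 0.81504c.
At |u| = 0.81504c, γ = (1 − 0.66429)^(−1/2) = 1.7259.
Craft A's interval is proper; time dilation gives Δt_B = γΔτ = 1.7259 × 214 s = 369.3 s.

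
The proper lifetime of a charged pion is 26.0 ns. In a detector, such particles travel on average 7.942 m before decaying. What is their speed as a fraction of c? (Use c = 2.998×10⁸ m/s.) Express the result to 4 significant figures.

Lab distance = (lab lifetime)·v = γτ·βc, so βγ = d/(cτ) = 7.942/(2.998×10⁸ × 2.600×10^-8) = 1.0189.
With βγ = 1.0189: γ² = 1 + (βγ)² = 2.03816, and β = (βγ)/γ = 1.0189/1.42764 = 0.7137.

0.7137c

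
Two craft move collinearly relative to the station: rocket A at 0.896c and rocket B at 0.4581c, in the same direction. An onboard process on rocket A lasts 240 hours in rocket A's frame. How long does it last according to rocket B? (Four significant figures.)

358.5 hours

The velocity of rocket A relative to rocket B is (0.896 − 0.4581)c / (1 − 0.896×0.4581) = 0.74278c; relative speed 0.74278c.
γ for this relative speed: γ = 1/√(1 − 0.551722) = 1.4936.
The clock on rocket A records proper time, so rocket B measures Δt = γΔτ = 1.4936 × 240 = 358.5 hours.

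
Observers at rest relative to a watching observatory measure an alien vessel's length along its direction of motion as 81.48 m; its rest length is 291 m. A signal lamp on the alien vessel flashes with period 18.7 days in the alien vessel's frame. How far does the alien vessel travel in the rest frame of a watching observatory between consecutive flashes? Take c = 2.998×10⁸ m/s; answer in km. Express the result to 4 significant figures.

Length contraction gives γ = L₀/L = 291/81.48 = 3.57143.
β = √(1 − 1/γ²) = 0.96. Lab-frame period = γτ = 3.57143×18.7 days = 66.786 days. Distance = βc × γτ = 0.96 × 2.998×10⁸ m/s × 5770310.4 s = 1.6607×10^15 m = 1.661×10^12 km.

1.661×10^12 km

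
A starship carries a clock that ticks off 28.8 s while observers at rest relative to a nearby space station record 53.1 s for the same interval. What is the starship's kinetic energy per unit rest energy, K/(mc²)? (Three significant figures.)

0.844

The time-dilation ratio gives γ = 53.1/28.8 = 1.84375.
Since K = (γ−1)mc², K/(mc²) = 1.84375 − 1 = 0.844.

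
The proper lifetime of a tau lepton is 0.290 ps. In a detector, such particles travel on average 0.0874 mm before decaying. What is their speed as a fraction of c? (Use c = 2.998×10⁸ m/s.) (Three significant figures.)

0.709c

Lab distance = (lab lifetime)·v = γτ·βc, so βγ = d/(cτ) = 8.740×10^-5/(2.998×10⁸ × 2.900×10^-13) = 1.0053.
With βγ = 1.0053: γ² = 1 + (βγ)² = 2.01063, and β = (βγ)/γ = 1.0053/1.41797 = 0.709.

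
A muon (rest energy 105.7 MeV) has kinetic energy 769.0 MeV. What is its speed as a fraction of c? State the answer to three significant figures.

0.993c

K = (γ−1)mc², so γ = 1 + 769.0/105.7 = 8.2753.
Then v/c = √(1 − γ⁻²) = √(1 − 0.0146027) = √0.9853973 = 0.993.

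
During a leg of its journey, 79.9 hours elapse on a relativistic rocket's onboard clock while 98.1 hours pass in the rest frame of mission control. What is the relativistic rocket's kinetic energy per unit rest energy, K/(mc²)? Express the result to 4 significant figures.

From Δt = γΔτ: γ = 98.1/79.9 = 1.22778.
Since K = (γ−1)mc², K/(mc²) = 1.22778 − 1 = 0.2278.

0.2278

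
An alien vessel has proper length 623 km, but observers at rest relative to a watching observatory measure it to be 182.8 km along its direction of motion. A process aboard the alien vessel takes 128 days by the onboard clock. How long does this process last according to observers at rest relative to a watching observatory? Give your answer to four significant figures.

Length contraction gives γ = L₀/L = 623/182.8 = 3.4081.
The same γ dilates the second interval: 3.4081 × 128 days = 436.2 days.

436.2 days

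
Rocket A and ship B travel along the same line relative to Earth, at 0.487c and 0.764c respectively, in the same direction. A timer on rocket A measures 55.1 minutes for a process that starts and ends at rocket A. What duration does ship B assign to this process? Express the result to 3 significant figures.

The velocity of rocket A relative to ship B is (0.487 − 0.764)c / (1 − 0.487×0.764) = −0.44113c; relative speed 0.44113c.
γ for this relative speed: γ = 1/√(1 − 0.194596) = 1.1143.
Rocket A's interval is proper; time dilation gives Δt_B = γΔτ = 1.1143 × 55.1 minutes = 61.4 minutes.

61.4 minutes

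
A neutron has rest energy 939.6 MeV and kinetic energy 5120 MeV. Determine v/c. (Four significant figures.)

0.9879

γ = 1 + K/(mc²) = 1 + 5120/939.6 = 6.4491.
β = √(1 − 1/γ²) = √(1 − 0.0240437) = √0.9759563 = 0.9879.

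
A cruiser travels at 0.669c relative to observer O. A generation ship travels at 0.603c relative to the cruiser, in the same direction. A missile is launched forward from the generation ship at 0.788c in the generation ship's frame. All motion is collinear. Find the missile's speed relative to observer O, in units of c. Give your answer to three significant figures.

Apply u = (u'+v)/(1+u'v) twice. Missile in the cruiser frame: (0.788+0.603)/(1+0.788·0.603) = 1.391/1.475164 = 0.94295c.
That velocity, transformed to the rest frame of observer O: (0.94295+0.669)/(1+0.94295·0.669) = 1.61195/1.63083355 = 0.98842c.

0.988c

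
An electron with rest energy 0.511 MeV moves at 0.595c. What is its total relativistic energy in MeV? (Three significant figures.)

0.636 MeV

β² = 0.354025, so γ = 1/√0.645975 = 1.2442.
Total energy: E = γmc² = 1.2442 × 0.511 MeV = 0.636 MeV.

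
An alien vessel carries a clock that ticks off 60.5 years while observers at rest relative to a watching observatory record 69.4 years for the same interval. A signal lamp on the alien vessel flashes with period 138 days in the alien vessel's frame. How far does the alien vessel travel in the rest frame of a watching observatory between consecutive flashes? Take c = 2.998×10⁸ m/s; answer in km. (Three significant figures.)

The time-dilation ratio gives γ = 69.4/60.5 = 1.14711.
β = √(1 − 1/γ²) = 0.48994. Lab-frame period = γτ = 1.14711×138 days = 158.3 days. Distance = βc × γτ = 0.48994 × 2.998×10⁸ m/s × 13677120 s = 2.0090×10^15 m = 2.01×10^12 km.

2.01×10^12 km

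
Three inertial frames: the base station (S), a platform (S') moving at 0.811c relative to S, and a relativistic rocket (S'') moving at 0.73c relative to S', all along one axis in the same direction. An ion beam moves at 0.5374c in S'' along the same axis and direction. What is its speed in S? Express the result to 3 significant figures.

First combine the ion beam and relativistic rocket (S''→S'): u₁ = (0.5374 + 0.73)/(1 + 0.5374×0.73) = 1.2674/1.392302 = 0.91029.
Then combine with the platform (S'→S): u = (0.91029 + 0.811)/(1 + 0.91029×0.811) = 1.72129/1.73824519 = 0.99025.

0.990c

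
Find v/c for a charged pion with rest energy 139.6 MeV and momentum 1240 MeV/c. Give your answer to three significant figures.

0.994

pc/(mc²) = 1240/139.6 = 8.8825 = βγ = β/√(1−β²).
So β² = x²/(1 + x²) with x = 8.8825: x² = 78.8988, β² = 78.8988/79.8988 = 0.987484, β = 0.994.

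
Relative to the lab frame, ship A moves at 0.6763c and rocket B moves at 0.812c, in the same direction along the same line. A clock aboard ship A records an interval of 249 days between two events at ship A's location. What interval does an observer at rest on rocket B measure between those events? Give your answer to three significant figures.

The velocity of ship A relative to rocket B is (0.6763 − 0.812)c / (1 − 0.6763×0.812) = −0.30099c; relative speed 0.30099c.
At |u| = 0.30099c, γ = (1 − 0.090595)^(−1/2) = 1.0486.
Ship A's interval is proper; time dilation gives Δt_B = γΔτ = 1.0486 × 249 days = 261 days.

261 days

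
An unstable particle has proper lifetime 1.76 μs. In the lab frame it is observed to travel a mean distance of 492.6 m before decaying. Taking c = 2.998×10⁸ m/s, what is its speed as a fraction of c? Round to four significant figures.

0.6824c

Lab distance = (lab lifetime)·v = γτ·βc, so βγ = d/(cτ) = 492.6/(2.998×10⁸ × 1.760×10^-6) = 0.93358.
With βγ = 0.93358: γ² = 1 + (βγ)² = 1.871572, and β = (βγ)/γ = 0.93358/1.36805 = 0.6824.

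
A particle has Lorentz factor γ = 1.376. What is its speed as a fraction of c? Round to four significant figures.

β = √(1 − 1/γ²) = √(1 − 1/1.893376) = √0.471843 = 0.6869.

0.6869c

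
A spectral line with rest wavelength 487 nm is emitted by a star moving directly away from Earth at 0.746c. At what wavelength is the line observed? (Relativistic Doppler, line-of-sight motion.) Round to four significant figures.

Relativistic Doppler for wavelength: λ_obs = λ_src · √((1+β)/(1−β)).
With β = 0.746: factor = √(1.746/0.254) = 2.6218.
λ_obs = 487 × 2.6218 = 1277 nm.

1277 nm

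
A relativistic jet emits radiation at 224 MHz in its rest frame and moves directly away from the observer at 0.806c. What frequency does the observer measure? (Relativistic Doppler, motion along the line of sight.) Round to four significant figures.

Relativistic Doppler (source moving away): f_obs = f_src · √((1−β)/(1+β)).
With β = 0.806: factor = √(0.194/1.806) = 0.32775.
f_obs = 224 × 0.32775 = 73.42 MHz.

73.42 MHz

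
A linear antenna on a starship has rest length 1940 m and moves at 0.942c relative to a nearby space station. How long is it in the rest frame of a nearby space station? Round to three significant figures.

γ = 1/√(1 − β²) = 1/√(1 − 0.887364) = 1/√0.112636 = 1/0.335613 = 2.9796.
Along the direction of motion the measured length is L₀/γ = 1940/2.9796 = 651 m.

651 m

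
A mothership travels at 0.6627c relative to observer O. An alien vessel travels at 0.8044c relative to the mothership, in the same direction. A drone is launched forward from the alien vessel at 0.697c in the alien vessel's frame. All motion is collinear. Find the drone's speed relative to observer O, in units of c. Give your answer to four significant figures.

0.9922c

Apply u = (u'+v)/(1+u'v) twice. Drone in the mothership frame: (0.697+0.8044)/(1+0.697·0.8044) = 1.5014/1.5606668 = 0.96202c.
That velocity, transformed to the rest frame of observer O: (0.96202+0.6627)/(1+0.96202·0.6627) = 1.62472/1.637530654 = 0.99218c.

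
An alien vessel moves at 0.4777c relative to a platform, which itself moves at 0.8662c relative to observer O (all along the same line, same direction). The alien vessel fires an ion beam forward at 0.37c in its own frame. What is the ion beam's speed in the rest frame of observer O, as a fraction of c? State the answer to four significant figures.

Apply u = (u'+v)/(1+u'v) twice. Ion beam in the platform frame: (0.37+0.4777)/(1+0.37·0.4777) = 0.8477/1.176749 = 0.72037c.
That velocity, transformed to the rest frame of observer O: (0.72037+0.8662)/(1+0.72037·0.8662) = 1.58657/1.623984494 = 0.97696c.

0.9770c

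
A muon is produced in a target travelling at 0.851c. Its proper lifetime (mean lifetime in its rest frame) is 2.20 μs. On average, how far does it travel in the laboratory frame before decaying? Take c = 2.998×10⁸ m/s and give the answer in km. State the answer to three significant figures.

1.07 km

With β = 0.851, γ = 1/√(1 − 0.851²) = 1/√0.275799 = 1.9042.
Lab-frame lifetime: Δt = γτ = 1.9042 × 2.20 μs = 4.1892 μs.
Distance: d = vΔt = 0.851 × 2.998×10⁸ m/s × 4.1892×10^-6 s = 1070 m = 1.07 km.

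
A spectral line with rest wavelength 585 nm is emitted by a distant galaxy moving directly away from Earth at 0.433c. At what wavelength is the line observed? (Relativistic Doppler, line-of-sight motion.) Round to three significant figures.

Relativistic Doppler for wavelength: λ_obs = λ_src · √((1+β)/(1−β)).
With β = 0.433: factor = √(1.433/0.567) = 1.5898.
λ_obs = 585 × 1.5898 = 930 nm.

930 nm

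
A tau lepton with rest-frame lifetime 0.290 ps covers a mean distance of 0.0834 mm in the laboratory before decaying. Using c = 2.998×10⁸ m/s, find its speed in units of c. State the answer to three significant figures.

Let x = d/(cτ) = 8.340×10^-5 m / (2.998×10⁸ m/s × 2.900×10^-13 s) = 0.95926. Since d = βγcτ, x = βγ = β/√(1−β²).
Solving: β² = x²/(1+x²) = 0.92018/1.92018 = 0.479215, so β = 0.692.

0.692c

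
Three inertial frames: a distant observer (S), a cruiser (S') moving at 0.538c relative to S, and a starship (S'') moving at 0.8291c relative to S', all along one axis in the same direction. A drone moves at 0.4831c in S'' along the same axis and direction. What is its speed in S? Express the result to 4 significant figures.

0.9806c

Apply u = (u'+v)/(1+u'v) twice. Drone in the cruiser frame: (0.4831+0.8291)/(1+0.4831·0.8291) = 1.3122/1.40053821 = 0.93693c.
That velocity, transformed to the rest frame of a distant observer: (0.93693+0.538)/(1+0.93693·0.538) = 1.47493/1.50406834 = 0.98063c.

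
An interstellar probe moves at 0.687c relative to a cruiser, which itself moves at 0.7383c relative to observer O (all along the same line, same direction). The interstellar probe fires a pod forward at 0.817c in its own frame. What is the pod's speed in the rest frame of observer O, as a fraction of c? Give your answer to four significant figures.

0.9944c

First combine the pod and interstellar probe (S''→S'): u₁ = (0.817 + 0.687)/(1 + 0.817×0.687) = 1.504/1.561279 = 0.96331.
Then combine with the cruiser (S'→S): u = (0.96331 + 0.7383)/(1 + 0.96331×0.7383) = 1.70161/1.711211773 = 0.99439.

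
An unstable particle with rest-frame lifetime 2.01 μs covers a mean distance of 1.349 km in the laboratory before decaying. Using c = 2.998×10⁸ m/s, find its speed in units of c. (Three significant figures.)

Lab distance = (lab lifetime)·v = γτ·βc, so βγ = d/(cτ) = 1349/(2.998×10⁸ × 2.010×10^-6) = 2.2386.
With βγ = 2.2386: γ² = 1 + (βγ)² = 6.01133, and β = (βγ)/γ = 2.2386/2.4518 = 0.913.

0.913c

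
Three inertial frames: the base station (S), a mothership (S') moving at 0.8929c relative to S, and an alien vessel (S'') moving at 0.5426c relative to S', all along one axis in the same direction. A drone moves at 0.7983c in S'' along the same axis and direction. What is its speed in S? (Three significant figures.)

First combine the drone and alien vessel (S''→S'): u₁ = (0.7983 + 0.5426)/(1 + 0.7983×0.5426) = 1.3409/1.43315758 = 0.93563.
Then combine with the mothership (S'→S): u = (0.93563 + 0.8929)/(1 + 0.93563×0.8929) = 1.82853/1.835424027 = 0.99624.

0.996c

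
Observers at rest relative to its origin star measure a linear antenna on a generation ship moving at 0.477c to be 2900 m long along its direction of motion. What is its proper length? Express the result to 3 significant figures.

With β = 0.477, γ = 1/√(1 − 0.477²) = 1/√0.772471 = 1.1378.
Proper length: L₀ = γ·L = 1.1378 × 2900 = 3300 m.

3300 m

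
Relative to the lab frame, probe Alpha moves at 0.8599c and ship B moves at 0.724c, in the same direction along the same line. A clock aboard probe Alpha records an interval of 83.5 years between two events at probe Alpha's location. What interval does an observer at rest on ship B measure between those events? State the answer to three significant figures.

89.5 years

Transform probe Alpha's velocity into ship B's frame: (0.8599 − 0.724)/(1 − 0.8599·0.724) = 0.1359/0.3774324, so the relative speed is 0.36006c.
At |u| = 0.36006c, γ = (1 − 0.129643)^(−1/2) = 1.0719.
The clock on probe Alpha records proper time, so ship B measures Δt = γΔτ = 1.0719 × 83.5 = 89.5 years.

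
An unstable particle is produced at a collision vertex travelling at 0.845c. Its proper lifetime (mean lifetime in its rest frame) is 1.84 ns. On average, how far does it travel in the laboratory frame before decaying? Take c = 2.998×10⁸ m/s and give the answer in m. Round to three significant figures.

0.872 m

γ = 1/√(1 − β²) = 1/√(1 − 0.714025) = 1/√0.285975 = 1/0.534766 = 1.87.
Lab-frame lifetime: Δt = γτ = 1.87 × 1.84 ns = 3.4408 ns.
Distance: d = vΔt = 0.845 × 2.998×10⁸ m/s × 3.4408×10^-9 s = 0.872 m.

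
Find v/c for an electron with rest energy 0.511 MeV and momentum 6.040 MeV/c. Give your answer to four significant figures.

0.9964

βγ = pc/(mc²) = 6.040/0.511 = 11.82.
Since γ² = 1 + (βγ)² = 140.712, γ = √140.712 = 11.8622, and β = (βγ)/γ = 11.82/11.8622 = 0.9964.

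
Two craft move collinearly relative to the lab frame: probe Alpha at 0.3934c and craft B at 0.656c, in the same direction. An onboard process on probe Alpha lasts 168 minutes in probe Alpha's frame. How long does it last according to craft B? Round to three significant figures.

180 minutes

Speed of probe Alpha in craft B's frame: u = (v_A − v_B)/(1 − v_A v_B/c²) = (0.3934 − 0.656)/(1 − 0.3934×0.656) = −0.2626/0.7419296 = −0.35394; |u| = 0.35394c.
At |u| = 0.35394c, γ = (1 − 0.125274)^(−1/2) = 1.0692.
Probe Alpha's interval is proper; time dilation gives Δt_B = γΔτ = 1.0692 × 168 minutes = 180 minutes.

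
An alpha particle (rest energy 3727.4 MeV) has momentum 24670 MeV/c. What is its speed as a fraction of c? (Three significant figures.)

0.989c

pc/(mc²) = 24670/3727.4 = 6.6186 = βγ = β/√(1−β²).
So β² = x²/(1 + x²) with x = 6.6186: x² = 43.8059, β² = 43.8059/44.8059 = 0.977682, β = 0.989.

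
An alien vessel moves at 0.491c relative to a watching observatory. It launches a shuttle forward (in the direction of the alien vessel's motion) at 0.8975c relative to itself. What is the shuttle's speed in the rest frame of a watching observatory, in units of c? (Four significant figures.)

0.9638c

Relativistic velocity addition: u = (u' + v)/(1 + u'v/c²), with u' = 0.8975c and v = 0.491c.
Numerator: 0.8975 + 0.491 = 1.3885. Denominator: 1 + (0.8975)(0.491) = 1.4406725.
u = 1.3885/1.4406725 = 0.96379, so the speed is 0.9638c.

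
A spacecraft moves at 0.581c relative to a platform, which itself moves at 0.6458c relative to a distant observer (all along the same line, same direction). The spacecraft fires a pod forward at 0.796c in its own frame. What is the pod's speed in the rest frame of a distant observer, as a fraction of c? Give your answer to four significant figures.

0.9871c

Compose velocities in two stages. Stage 1 (into S'): u₁ = (0.796+0.581)/(1+0.796×0.581) = 0.94155.
Stage 2 (into S): u = (0.94155+0.6458)/(1+0.94155×0.6458) = 0.98713, so the speed is 0.9871c.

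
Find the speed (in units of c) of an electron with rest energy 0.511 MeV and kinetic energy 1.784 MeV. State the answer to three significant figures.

0.975c

K = (γ−1)mc², so γ = 1 + 1.784/0.511 = 4.4912.
Then v/c = √(1 − γ⁻²) = √(1 − 0.0495764) = √0.9504236 = 0.975.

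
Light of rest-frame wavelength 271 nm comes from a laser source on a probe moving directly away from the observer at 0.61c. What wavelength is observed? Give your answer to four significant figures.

550.6 nm

Relativistic Doppler for wavelength: λ_obs = λ_src · √((1+β)/(1−β)).
With β = 0.61: factor = √(1.61/0.39) = 2.0318.
λ_obs = 271 × 2.0318 = 550.6 nm.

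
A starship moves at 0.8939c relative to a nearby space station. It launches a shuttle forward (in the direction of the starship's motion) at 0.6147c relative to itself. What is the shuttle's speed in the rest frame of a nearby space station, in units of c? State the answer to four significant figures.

0.9736c

Relativistic velocity addition: u = (u' + v)/(1 + u'v/c²), with u' = 0.6147c and v = 0.8939c.
Numerator: 0.6147 + 0.8939 = 1.5086. Denominator: 1 + (0.6147)(0.8939) = 1.54948033.
u = 1.5086/1.54948033 = 0.97362, so the speed is 0.9736c.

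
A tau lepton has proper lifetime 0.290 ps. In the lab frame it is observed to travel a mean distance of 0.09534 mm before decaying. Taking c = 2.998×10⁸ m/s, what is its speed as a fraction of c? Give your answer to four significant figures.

Let x = d/(cτ) = 9.534×10^-5 m / (2.998×10⁸ m/s × 2.900×10^-13 s) = 1.0966. Since d = βγcτ, x = βγ = β/√(1−β²).
Solving: β² = x²/(1+x²) = 1.20253/2.20253 = 0.545977, so β = 0.7389.

0.7389c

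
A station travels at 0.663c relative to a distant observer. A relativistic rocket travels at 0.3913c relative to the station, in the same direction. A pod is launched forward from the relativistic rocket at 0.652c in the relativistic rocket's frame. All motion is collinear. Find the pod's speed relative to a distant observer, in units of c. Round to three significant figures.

Apply u = (u'+v)/(1+u'v) twice. Pod in the station frame: (0.652+0.3913)/(1+0.652·0.3913) = 1.0433/1.2551276 = 0.83123c.
That velocity, transformed to the rest frame of a distant observer: (0.83123+0.663)/(1+0.83123·0.663) = 1.49423/1.55110549 = 0.96333c.

0.963c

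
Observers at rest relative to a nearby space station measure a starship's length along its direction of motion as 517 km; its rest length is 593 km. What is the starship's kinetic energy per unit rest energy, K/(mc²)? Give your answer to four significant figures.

γ = L₀/L = 593/517 = 1.147.
K/(mc²) = γ − 1 = 1.147 − 1 = 0.1470.

0.1470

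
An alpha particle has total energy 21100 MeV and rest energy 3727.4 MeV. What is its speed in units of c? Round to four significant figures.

Total energy E = γmc² gives γ = 21100/3727.4 = 5.6608.
Hence β = √(1 − 1/γ²) = √(1 − 0.0312065) = √0.9687935 = 0.9843.

0.9843c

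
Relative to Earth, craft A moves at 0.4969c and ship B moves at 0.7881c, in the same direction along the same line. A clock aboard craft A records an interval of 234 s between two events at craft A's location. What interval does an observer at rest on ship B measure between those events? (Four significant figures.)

Speed of craft A in ship B's frame: u = (v_A − v_B)/(1 − v_A v_B/c²) = (0.4969 − 0.7881)/(1 − 0.4969×0.7881) = −0.2912/0.60839311 = −0.47864; |u| = 0.47864c.
At |u| = 0.47864c, γ = (1 − 0.229096)^(−1/2) = 1.1389.
Craft A's interval is proper; time dilation gives Δt_B = γΔτ = 1.1389 × 234 s = 266.5 s.

266.5 s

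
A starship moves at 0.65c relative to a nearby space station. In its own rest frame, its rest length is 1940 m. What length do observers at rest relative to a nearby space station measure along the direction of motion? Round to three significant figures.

Lorentz factor: γ = (1 − 0.4225)^(−1/2) = 1.3159.
Along the direction of motion the measured length is L₀/γ = 1940/1.3159 = 1470 m.

1470 m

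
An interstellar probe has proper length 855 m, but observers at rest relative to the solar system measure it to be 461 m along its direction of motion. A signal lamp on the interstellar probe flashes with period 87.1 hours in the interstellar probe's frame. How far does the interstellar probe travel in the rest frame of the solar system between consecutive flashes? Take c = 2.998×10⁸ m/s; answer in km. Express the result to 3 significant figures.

Length contraction gives γ = L₀/L = 855/461 = 1.85466.
β = √(1 − 1/γ²) = 0.84219. Lab-frame period = γτ = 1.85466×87.1 hours = 161.54 hours. Distance = βc × γτ = 0.84219 × 2.998×10⁸ m/s × 581544 s = 1.4683×10^14 m = 1.47×10^11 km.

1.47×10^11 km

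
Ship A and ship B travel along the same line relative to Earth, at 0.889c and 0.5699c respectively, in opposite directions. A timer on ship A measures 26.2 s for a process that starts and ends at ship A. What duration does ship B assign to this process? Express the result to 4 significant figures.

Transform ship A's velocity into ship B's frame: (0.889 + 0.5699)/(1 + 0.889·0.5699) = 1.4589/1.5066411, so the relative speed is 0.96831c.
γ for this relative speed: γ = 1/√(1 − 0.937624) = 4.004.
The clock on ship A records proper time, so ship B measures Δt = γΔτ = 4.004 × 26.2 = 104.9 s.

104.9 s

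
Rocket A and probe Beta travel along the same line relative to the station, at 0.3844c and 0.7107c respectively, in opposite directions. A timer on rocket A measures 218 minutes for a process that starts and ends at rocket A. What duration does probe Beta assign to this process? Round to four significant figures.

427.4 minutes

Speed of rocket A in probe Beta's frame: u = (v_A + v_B)/(1 + v_A v_B/c²) = (0.3844 + 0.7107)/(1 + 0.3844×0.7107) = 1.0951/1.27319308 = 0.86012; |u| = 0.86012c.
γ for this relative speed: γ = 1/√(1 − 0.739806) = 1.9604.
Rocket A's interval is proper; time dilation gives Δt_B = γΔτ = 1.9604 × 218 minutes = 427.4 minutes.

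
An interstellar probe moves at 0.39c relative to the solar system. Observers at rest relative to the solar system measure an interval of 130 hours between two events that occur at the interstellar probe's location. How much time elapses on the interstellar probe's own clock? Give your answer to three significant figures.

Lorentz factor: γ = (1 − 0.1521)^(−1/2) = 1.086.
The moving clock records proper time: Δτ = Δt/γ = 130/1.086 = 120 hours.

120 hours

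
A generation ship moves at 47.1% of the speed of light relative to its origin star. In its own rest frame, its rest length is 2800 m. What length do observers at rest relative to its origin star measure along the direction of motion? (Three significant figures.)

β² = 0.221841, so γ = 1/√0.778159 = 1.1336.
Along the direction of motion the measured length is L₀/γ = 2800/1.1336 = 2470 m.

2470 m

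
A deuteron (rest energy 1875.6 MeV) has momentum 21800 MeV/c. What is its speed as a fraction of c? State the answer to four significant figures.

βγ = pc/(mc²) = 21800/1875.6 = 11.623.
Since γ² = 1 + (βγ)² = 136.094, γ = √136.094 = 11.6659, and β = (βγ)/γ = 11.623/11.6659 = 0.9963.

0.9963c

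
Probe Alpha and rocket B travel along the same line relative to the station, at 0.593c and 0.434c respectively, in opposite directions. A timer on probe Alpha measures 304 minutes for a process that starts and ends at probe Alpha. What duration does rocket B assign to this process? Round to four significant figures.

Speed of probe Alpha in rocket B's frame: u = (v_A + v_B)/(1 + v_A v_B/c²) = (0.593 + 0.434)/(1 + 0.593×0.434) = 1.027/1.257362 = 0.81679; |u| = 0.81679c.
γ for this relative speed: γ = 1/√(1 − 0.667146) = 1.7333.
The clock on probe Alpha records proper time, so rocket B measures Δt = γΔτ = 1.7333 × 304 = 526.9 minutes.

526.9 minutes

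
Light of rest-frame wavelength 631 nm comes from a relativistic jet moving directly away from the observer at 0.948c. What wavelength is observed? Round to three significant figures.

Relativistic Doppler for wavelength: λ_obs = λ_src · √((1+β)/(1−β)).
With β = 0.948: factor = √(1.948/0.052) = 6.1206.
λ_obs = 631 × 6.1206 = 3860 nm.

3860 nm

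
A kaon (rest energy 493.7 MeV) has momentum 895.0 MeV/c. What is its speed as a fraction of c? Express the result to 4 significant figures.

0.8756c

pc/(mc²) = 895.0/493.7 = 1.8128 = βγ = β/√(1−β²).
So β² = x²/(1 + x²) with x = 1.8128: x² = 3.28624, β² = 3.28624/4.28624 = 0.766695, β = 0.8756.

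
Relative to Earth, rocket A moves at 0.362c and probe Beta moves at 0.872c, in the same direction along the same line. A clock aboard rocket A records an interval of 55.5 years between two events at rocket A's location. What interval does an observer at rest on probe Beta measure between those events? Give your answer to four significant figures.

83.23 years

Speed of rocket A in probe Beta's frame: u = (v_A − v_B)/(1 − v_A v_B/c²) = (0.362 − 0.872)/(1 − 0.362×0.872) = −0.51/0.684336 = −0.74525; |u| = 0.74525c.
At |u| = 0.74525c, γ = (1 − 0.555398)^(−1/2) = 1.4997.
The clock on rocket A records proper time, so probe Beta measures Δt = γΔτ = 1.4997 × 55.5 = 83.23 years.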